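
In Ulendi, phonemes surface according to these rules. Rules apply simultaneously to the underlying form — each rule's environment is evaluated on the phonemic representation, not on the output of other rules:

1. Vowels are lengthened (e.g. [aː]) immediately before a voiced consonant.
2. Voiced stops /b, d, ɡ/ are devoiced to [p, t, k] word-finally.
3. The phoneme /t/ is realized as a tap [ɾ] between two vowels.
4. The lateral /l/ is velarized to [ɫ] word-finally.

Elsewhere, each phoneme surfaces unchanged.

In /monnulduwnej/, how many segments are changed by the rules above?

Segments that undergo a rule: /o/ → [oː] (rule 1); /u/ → [uː] (rule 1); /u/ → [uː] (rule 1); /e/ → [eː] (rule 1).
All other segments surface unchanged.

4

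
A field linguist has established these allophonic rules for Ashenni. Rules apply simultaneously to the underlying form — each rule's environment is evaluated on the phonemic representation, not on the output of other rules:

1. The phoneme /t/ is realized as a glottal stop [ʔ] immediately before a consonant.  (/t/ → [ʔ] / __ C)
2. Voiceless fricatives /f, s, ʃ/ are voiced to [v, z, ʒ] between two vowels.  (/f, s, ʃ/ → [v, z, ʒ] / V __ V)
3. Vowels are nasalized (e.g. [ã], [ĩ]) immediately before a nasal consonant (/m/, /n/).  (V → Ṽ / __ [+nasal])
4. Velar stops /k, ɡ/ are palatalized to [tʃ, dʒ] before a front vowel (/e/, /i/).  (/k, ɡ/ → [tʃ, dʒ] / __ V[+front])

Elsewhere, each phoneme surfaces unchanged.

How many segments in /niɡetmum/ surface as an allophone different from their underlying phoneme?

3

Segments that undergo a rule: /ɡ/ → [dʒ] (rule 4); /t/ → [ʔ] (rule 1); /u/ → [ũ] (rule 3).
All other segments surface unchanged.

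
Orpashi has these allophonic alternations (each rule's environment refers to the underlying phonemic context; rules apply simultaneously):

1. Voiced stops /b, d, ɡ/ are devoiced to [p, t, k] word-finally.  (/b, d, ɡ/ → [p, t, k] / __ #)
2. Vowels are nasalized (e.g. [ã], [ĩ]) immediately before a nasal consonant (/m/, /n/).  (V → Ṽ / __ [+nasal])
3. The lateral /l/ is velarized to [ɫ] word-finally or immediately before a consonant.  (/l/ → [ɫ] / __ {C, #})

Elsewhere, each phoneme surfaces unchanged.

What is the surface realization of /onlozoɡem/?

/o/ (word-initial): before a nasal consonant, so rule 2 applies → [õ].
/n/ (between /o/ and /l/) is unaffected → [n].
/l/ (between /n/ and /o/) is in the target of rule 3 but the environment (word-finally or immediately before a consonant) is not met → [l].
/o/ (between /l/ and /z/) is in the target of rule 2 but the environment (before a nasal consonant) is not met → [o].
/z/ (between /o/ and /o/): no rule targets it → [z].
/o/ (between /z/ and /ɡ/): rule 2 targets it, but not before a nasal consonant → unchanged [o].
/ɡ/ — between /o/ and /e/; rule 1 does not apply here → [ɡ].
/e/ — between /ɡ/ and /m/, before a nasal consonant — surfaces as [ẽ] (rule 2).
/m/ stays [m].

[õnlozoɡẽm]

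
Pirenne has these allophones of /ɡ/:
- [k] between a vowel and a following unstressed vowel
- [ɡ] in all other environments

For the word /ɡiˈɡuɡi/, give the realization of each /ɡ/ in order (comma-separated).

Occurrence 1 (position 1): no conditioning environment matches → elsewhere allophone [ɡ].
Occurrence 2 (position 3): no conditioning environment matches → elsewhere allophone [ɡ].
Occurrence 3 (position 5): between a vowel and a following unstressed vowel → [k].

[ɡ], [ɡ], [k]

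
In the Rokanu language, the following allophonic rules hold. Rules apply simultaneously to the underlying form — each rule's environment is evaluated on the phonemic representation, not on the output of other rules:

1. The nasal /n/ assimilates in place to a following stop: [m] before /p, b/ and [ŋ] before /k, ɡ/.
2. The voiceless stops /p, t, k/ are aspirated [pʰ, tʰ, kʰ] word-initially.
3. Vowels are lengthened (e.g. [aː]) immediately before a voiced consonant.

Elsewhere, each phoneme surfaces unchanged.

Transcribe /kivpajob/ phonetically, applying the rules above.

[kʰiːvpaːjoːb]

/k/ (word-initial): word-initially, so rule 2 applies → [kʰ].
Rule 3 applies to /i/ (between /k/ and /v/: before a voiced consonant) → [iː].
/p/ — between /v/ and /a/; rule 2 does not apply here → [p].
/a/ meets the environment for rule 3 (before a voiced consonant) → [aː].
Rule 3 applies to /o/ (between /j/ and /b/: before a voiced consonant) → [oː].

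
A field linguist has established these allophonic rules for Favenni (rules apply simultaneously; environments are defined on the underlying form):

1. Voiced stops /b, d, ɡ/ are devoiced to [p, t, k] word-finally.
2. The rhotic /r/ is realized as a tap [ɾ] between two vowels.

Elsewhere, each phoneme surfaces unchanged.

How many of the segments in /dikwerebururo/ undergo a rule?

Segments that undergo a rule: /r/ → [ɾ] (rule 2); /r/ → [ɾ] (rule 2); /r/ → [ɾ] (rule 2).
All other segments surface unchanged.

3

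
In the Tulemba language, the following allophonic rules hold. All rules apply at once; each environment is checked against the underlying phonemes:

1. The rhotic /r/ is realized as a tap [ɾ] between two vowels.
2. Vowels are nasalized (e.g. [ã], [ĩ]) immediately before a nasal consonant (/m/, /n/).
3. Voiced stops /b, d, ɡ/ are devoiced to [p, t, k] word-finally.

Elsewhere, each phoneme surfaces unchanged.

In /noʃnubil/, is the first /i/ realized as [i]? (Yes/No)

/i/ — between /b/ and /l/; rule 2 does not apply here → [i].
The actual realization is [i], which matches [i].

Yes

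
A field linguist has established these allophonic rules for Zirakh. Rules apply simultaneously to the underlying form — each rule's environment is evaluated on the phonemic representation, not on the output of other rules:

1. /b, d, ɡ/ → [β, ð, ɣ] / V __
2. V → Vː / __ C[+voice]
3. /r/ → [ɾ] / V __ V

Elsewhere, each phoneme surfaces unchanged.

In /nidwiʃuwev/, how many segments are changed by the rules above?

Segments that undergo a rule: /i/ → [iː] (rule 2); /d/ → [ð] (rule 1); /u/ → [uː] (rule 2); /e/ → [eː] (rule 2).
All other segments surface unchanged.

4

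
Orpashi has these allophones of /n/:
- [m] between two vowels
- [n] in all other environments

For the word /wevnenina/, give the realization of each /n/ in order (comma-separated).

[n], [m], [m]

Occurrence 1 (position 4): no conditioning environment matches → elsewhere allophone [n].
Occurrence 2 (position 6): between two vowels → [m].
Occurrence 3 (position 8): between two vowels → [m].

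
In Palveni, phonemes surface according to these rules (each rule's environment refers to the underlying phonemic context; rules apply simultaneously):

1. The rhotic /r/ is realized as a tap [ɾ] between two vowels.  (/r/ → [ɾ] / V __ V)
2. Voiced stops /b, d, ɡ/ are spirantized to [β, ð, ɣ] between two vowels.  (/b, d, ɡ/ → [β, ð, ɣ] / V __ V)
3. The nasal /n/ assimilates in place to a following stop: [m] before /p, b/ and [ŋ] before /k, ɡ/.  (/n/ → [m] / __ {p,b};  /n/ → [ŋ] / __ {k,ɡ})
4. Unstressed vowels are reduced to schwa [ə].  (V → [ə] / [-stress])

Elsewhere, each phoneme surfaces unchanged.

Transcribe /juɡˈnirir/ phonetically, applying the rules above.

/j/ stays [j].
/u/ — between /j/ and /ɡ/, in an unstressed syllable — surfaces as [ə] (rule 4).
/ɡ/ (between /u/ and /n/) fails the environment for rule 2, so it stays [ɡ].
/n/ (between /ɡ/ and /i/): rule 3 targets it, but not before a labial or velar stop → unchanged [n].
/i/ (between /n/ and /r/): rule 4 targets it, but not in an unstressed syllable → unchanged [i].
Rule 1 applies to /r/ (between /i/ and /i/: between two vowels) → [ɾ].
/i/ — between /r/ and /r/, in an unstressed syllable — surfaces as [ə] (rule 4).
/r/ — word-final; rule 1 does not apply here → [r].

[jəɡˈniɾər]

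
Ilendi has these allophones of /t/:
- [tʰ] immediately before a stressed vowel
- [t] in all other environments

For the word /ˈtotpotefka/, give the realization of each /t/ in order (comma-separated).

Occurrence 1 (position 1): immediately before a stressed vowel → [tʰ].
Occurrence 2 (position 3): no conditioning environment matches → elsewhere allophone [t].
Occurrence 3 (position 6): no conditioning environment matches → elsewhere allophone [t].

[tʰ], [t], [t]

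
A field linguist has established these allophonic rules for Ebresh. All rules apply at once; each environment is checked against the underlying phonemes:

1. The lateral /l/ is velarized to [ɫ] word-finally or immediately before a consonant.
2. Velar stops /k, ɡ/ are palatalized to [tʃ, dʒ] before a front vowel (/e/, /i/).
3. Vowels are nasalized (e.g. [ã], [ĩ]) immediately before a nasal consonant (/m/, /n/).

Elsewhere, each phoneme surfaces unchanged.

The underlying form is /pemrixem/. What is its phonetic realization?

[pẽmrixẽm]

/p/ stays [p].
Rule 3 applies to /e/ (between /p/ and /m/: before a nasal consonant) → [ẽ].
/m/ (between /e/ and /r/): no rule targets it → [m].
/r/ (between /m/ and /i/): no rule targets it → [r].
/i/ (between /r/ and /x/) fails the environment for rule 3, so it stays [i].
/x/ (between /i/ and /e/): no rule targets it → [x].
/e/ (between /x/ and /m/) occurs before a nasal consonant → [ẽ] by rule 3.
/m/ stays [m].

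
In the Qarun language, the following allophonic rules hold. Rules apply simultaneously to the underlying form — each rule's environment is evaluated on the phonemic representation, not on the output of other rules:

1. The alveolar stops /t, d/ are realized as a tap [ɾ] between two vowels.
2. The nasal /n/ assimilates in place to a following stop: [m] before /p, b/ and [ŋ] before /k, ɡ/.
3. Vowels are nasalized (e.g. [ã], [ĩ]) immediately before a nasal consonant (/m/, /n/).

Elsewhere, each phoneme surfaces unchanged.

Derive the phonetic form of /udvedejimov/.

[udveɾejĩmov]

/u/ — word-initial; rule 3 does not apply here → [u].
/d/ (between /u/ and /v/) is in the target of rule 1 but the environment (between two vowels) is not met → [d].
/e/ (between /v/ and /d/): rule 3 targets it, but not before a nasal consonant → unchanged [e].
/d/ (between /e/ and /e/): between two vowels, so rule 1 applies → [ɾ].
/e/ (between /d/ and /j/): rule 3 targets it, but not before a nasal consonant → unchanged [e].
/i/ (between /j/ and /m/) occurs before a nasal consonant → [ĩ] by rule 3.
/o/ — between /m/ and /v/; rule 3 does not apply here → [o].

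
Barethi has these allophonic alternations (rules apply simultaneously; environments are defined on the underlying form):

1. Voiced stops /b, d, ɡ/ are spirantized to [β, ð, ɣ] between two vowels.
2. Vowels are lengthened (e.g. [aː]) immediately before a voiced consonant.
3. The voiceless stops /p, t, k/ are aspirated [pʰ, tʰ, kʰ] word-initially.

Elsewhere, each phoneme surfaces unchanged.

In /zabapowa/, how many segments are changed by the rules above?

Segments that undergo a rule: /a/ → [aː] (rule 2); /b/ → [β] (rule 1); /o/ → [oː] (rule 2).
All other segments surface unchanged.

3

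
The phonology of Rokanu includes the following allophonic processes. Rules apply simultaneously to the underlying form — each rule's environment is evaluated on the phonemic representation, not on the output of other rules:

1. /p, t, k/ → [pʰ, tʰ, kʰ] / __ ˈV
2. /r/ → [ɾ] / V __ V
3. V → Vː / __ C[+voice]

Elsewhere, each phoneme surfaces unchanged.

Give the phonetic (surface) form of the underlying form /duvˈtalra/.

/d/ stays [d].
/u/ meets the environment for rule 3 (before a voiced consonant) → [uː].
/v/ (between /u/ and /t/) is unaffected → [v].
/t/ (between /v/ and /a/): immediately before a stressed vowel, so rule 1 applies → [tʰ].
/a/ (between /t/ and /l/): before a voiced consonant, so rule 3 applies → [aː].
/l/ stays [l].
/r/ (between /l/ and /a/) fails the environment for rule 2, so it stays [r].
/a/ (word-final) fails the environment for rule 3, so it stays [a].

[duːvˈtʰaːlra]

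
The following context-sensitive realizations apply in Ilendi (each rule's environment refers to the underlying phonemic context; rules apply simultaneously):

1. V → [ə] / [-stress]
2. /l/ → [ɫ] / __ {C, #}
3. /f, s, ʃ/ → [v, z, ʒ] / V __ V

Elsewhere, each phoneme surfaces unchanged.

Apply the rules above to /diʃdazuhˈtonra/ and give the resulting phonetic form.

/i/ (between /d/ and /ʃ/): in an unstressed syllable, so rule 1 applies → [ə].
/ʃ/ — between /i/ and /d/; rule 3 does not apply here → [ʃ].
/a/ meets the environment for rule 1 (in an unstressed syllable) → [ə].
Rule 1 applies to /u/ (between /z/ and /h/: in an unstressed syllable) → [ə].
/o/ (between /t/ and /n/) fails the environment for rule 1, so it stays [o].
/a/ (word-final) occurs in an unstressed syllable → [ə] by rule 1.

[dəʃdəzəhˈtonrə]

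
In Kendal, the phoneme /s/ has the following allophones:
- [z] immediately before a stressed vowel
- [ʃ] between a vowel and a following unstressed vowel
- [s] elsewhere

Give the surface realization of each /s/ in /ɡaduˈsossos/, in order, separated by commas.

Occurrence 1 (position 5): immediately before a stressed vowel → [z].
Occurrence 2 (position 7): no conditioning environment matches → elsewhere allophone [s].
Occurrence 3 (position 8): no conditioning environment matches → elsewhere allophone [s].
Occurrence 4 (position 10): no conditioning environment matches → elsewhere allophone [s].

[z], [s], [s], [s]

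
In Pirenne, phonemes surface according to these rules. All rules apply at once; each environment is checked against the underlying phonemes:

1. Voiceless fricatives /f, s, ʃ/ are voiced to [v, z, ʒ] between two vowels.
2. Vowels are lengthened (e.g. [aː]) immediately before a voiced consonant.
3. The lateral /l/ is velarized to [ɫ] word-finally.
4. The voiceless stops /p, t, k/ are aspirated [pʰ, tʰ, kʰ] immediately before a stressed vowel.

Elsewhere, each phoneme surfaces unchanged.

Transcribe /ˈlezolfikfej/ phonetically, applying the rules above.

[ˈleːzoːlfikfeːj]

/l/ (word-initial): rule 3 targets it, but not word-finally → unchanged [l].
/e/ meets the environment for rule 2 (before a voiced consonant) → [eː].
/z/ — not in any rule's target class → [z].
/o/ (between /z/ and /l/) occurs before a voiced consonant → [oː] by rule 2.
/l/ (between /o/ and /f/) is in the target of rule 3 but the environment (word-finally) is not met → [l].
/f/ — between /l/ and /i/; rule 1 does not apply here → [f].
/i/ (between /f/ and /k/): rule 2 targets it, but not before a voiced consonant → unchanged [i].
/k/ (between /i/ and /f/): rule 4 targets it, but not immediately before a stressed vowel → unchanged [k].
/f/ — between /k/ and /e/; rule 1 does not apply here → [f].
/e/ (between /f/ and /j/): before a voiced consonant, so rule 2 applies → [eː].
/j/ stays [j].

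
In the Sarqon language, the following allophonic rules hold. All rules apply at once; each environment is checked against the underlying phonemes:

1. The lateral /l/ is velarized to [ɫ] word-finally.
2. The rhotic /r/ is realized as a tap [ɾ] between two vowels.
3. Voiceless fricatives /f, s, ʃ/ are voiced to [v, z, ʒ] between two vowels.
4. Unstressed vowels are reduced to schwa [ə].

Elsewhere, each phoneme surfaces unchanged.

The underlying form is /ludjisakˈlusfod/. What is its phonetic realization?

[lədjəzəkˈlusfəd]

/l/ (word-initial) fails the environment for rule 1, so it stays [l].
/u/ (between /l/ and /d/): in an unstressed syllable, so rule 4 applies → [ə].
/d/ stays [d].
/j/ (between /d/ and /i/) is unaffected → [j].
/i/ meets the environment for rule 4 (in an unstressed syllable) → [ə].
/s/ (between /i/ and /a/): between two vowels, so rule 3 applies → [z].
/a/ (between /s/ and /k/): in an unstressed syllable, so rule 4 applies → [ə].
/k/ — not in any rule's target class → [k].
/l/ (between /k/ and /u/) is in the target of rule 1 but the environment (word-finally) is not met → [l].
/u/ (between /l/ and /s/) is in the target of rule 4 but the environment (in an unstressed syllable) is not met → [u].
/s/ (between /u/ and /f/) is in the target of rule 3 but the environment (between two vowels) is not met → [s].
/f/ — between /s/ and /o/; rule 3 does not apply here → [f].
/o/ meets the environment for rule 4 (in an unstressed syllable) → [ə].
/d/ (word-final): no rule targets it → [d].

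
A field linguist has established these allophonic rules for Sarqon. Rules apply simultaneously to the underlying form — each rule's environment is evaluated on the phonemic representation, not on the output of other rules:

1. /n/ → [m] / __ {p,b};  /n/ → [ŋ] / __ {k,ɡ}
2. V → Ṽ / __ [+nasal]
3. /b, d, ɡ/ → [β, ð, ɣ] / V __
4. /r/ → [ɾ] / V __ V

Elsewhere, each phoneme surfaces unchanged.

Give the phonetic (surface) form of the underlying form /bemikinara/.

[bẽmikĩnaɾa]

/b/ — word-initial; rule 3 does not apply here → [b].
/e/ meets the environment for rule 2 (before a nasal consonant) → [ẽ].
/m/ stays [m].
/i/ (between /m/ and /k/) is in the target of rule 2 but the environment (before a nasal consonant) is not met → [i].
/k/ (between /i/ and /i/): no rule targets it → [k].
/i/ (between /k/ and /n/) occurs before a nasal consonant → [ĩ] by rule 2.
/n/ (between /i/ and /a/) fails the environment for rule 1, so it stays [n].
/a/ (between /n/ and /r/) fails the environment for rule 2, so it stays [a].
/r/ — between /a/ and /a/, between two vowels — surfaces as [ɾ] (rule 4).
/a/ (word-final) is in the target of rule 2 but the environment (before a nasal consonant) is not met → [a].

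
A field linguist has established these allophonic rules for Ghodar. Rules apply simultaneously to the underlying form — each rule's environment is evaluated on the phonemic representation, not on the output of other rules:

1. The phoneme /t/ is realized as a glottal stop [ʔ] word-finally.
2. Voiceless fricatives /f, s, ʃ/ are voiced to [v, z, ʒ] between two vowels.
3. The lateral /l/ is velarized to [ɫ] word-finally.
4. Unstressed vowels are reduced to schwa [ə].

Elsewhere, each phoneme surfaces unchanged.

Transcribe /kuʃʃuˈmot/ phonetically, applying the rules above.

[kəʃʃəˈmoʔ]

/k/ stays [k].
/u/ (between /k/ and /ʃ/): in an unstressed syllable, so rule 4 applies → [ə].
/ʃ/ (between /u/ and /ʃ/) fails the environment for rule 2, so it stays [ʃ].
/ʃ/ (between /ʃ/ and /u/) fails the environment for rule 2, so it stays [ʃ].
/u/ — between /ʃ/ and /m/, in an unstressed syllable — surfaces as [ə] (rule 4).
/m/ (between /u/ and /o/): no rule targets it → [m].
/o/ (between /m/ and /t/): rule 4 targets it, but not in an unstressed syllable → unchanged [o].
/t/ — word-final, word-finally — surfaces as [ʔ] (rule 1).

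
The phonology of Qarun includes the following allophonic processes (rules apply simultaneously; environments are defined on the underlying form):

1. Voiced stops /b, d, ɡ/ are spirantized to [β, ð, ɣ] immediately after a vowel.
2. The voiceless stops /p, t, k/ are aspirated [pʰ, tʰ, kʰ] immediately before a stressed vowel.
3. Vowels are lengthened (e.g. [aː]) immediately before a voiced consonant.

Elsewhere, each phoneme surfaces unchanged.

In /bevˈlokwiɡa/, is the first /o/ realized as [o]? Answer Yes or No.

/o/ — between /l/ and /k/; rule 3 does not apply here → [o].
The actual realization is [o], which matches [o].

Yes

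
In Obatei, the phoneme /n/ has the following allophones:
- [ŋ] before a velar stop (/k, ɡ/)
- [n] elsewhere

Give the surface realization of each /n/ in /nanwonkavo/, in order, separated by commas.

[n], [n], [ŋ]

Occurrence 1 (position 1): no conditioning environment matches → elsewhere allophone [n].
Occurrence 2 (position 3): no conditioning environment matches → elsewhere allophone [n].
Occurrence 3 (position 6): before a velar stop → [ŋ].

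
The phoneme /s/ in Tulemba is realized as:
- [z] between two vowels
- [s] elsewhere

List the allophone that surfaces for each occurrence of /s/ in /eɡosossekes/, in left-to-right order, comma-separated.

[z], [s], [s], [s]

Occurrence 1 (position 4): between two vowels → [z].
Occurrence 2 (position 6): no conditioning environment matches → elsewhere allophone [s].
Occurrence 3 (position 7): no conditioning environment matches → elsewhere allophone [s].
Occurrence 4 (position 11): no conditioning environment matches → elsewhere allophone [s].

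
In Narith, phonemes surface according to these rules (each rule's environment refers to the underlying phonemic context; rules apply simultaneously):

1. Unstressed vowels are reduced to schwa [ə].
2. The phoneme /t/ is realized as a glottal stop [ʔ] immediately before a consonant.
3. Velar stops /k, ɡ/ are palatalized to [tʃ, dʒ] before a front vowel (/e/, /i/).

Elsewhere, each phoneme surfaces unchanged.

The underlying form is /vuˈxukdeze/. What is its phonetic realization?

[vəˈxukdəzə]

/v/ — not in any rule's target class → [v].
/u/ (between /v/ and /x/) occurs in an unstressed syllable → [ə] by rule 1.
/x/ (between /u/ and /u/): no rule targets it → [x].
/u/ (between /x/ and /k/) is in the target of rule 1 but the environment (in an unstressed syllable) is not met → [u].
/k/ (between /u/ and /d/) fails the environment for rule 3, so it stays [k].
/d/ (between /k/ and /e/): no rule targets it → [d].
/e/ (between /d/ and /z/) occurs in an unstressed syllable → [ə] by rule 1.
/z/ (between /e/ and /e/): no rule targets it → [z].
Rule 1 applies to /e/ (word-final: in an unstressed syllable) → [ə].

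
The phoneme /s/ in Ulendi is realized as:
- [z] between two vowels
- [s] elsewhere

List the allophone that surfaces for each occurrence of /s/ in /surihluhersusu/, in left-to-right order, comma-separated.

[s], [s], [z]

Occurrence 1 (position 1): no conditioning environment matches → elsewhere allophone [s].
Occurrence 2 (position 11): no conditioning environment matches → elsewhere allophone [s].
Occurrence 3 (position 13): between two vowels → [z].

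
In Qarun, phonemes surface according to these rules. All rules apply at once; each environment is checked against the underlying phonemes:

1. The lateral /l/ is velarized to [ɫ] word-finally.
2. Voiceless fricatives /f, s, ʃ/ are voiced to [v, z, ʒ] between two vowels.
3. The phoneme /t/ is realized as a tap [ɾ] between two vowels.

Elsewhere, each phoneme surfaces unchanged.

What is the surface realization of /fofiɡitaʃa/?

[foviɡiɾaʒa]

/f/ (word-initial) fails the environment for rule 2, so it stays [f].
/o/ (between /f/ and /f/): no rule targets it → [o].
/f/ (between /o/ and /i/) occurs between two vowels → [v] by rule 2.
/i/ (between /f/ and /ɡ/) is unaffected → [i].
/ɡ/ stays [ɡ].
/i/ stays [i].
/t/ (between /i/ and /a/): between two vowels, so rule 3 applies → [ɾ].
/a/ (between /t/ and /ʃ/): no rule targets it → [a].
/ʃ/ (between /a/ and /a/): between two vowels, so rule 2 applies → [ʒ].
/a/ — not in any rule's target class → [a].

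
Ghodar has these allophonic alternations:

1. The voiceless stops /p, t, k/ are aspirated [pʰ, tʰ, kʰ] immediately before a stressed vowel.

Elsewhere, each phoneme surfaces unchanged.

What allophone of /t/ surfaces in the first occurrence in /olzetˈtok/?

[t]

/t/ (between /e/ and /t/) is in the target of rule 1 but the environment (immediately before a stressed vowel) is not met → [t].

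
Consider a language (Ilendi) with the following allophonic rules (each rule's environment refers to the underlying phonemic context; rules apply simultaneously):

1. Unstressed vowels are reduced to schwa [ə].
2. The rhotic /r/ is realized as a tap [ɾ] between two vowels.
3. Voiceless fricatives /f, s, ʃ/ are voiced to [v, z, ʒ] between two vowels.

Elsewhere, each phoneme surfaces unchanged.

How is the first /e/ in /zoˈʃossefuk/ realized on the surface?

[ə]

/e/ (between /s/ and /f/): in an unstressed syllable, so rule 1 applies → [ə].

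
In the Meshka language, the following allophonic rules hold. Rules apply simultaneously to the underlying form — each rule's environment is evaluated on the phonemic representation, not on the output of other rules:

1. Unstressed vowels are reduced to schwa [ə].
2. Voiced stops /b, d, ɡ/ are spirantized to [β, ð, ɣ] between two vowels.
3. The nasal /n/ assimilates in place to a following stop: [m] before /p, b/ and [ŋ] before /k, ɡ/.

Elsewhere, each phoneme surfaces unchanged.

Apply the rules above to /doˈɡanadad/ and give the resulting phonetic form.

[dəˈɣanəðəd]

/d/ (word-initial) is in the target of rule 2 but the environment (between two vowels) is not met → [d].
/o/ (between /d/ and /ɡ/): in an unstressed syllable, so rule 1 applies → [ə].
/ɡ/ meets the environment for rule 2 (between two vowels) → [ɣ].
/a/ (between /ɡ/ and /n/) is in the target of rule 1 but the environment (in an unstressed syllable) is not met → [a].
/n/ (between /a/ and /a/) is in the target of rule 3 but the environment (before a labial or velar stop) is not met → [n].
/a/ — between /n/ and /d/, in an unstressed syllable — surfaces as [ə] (rule 1).
/d/ (between /a/ and /a/) occurs between two vowels → [ð] by rule 2.
/a/ (between /d/ and /d/): in an unstressed syllable, so rule 1 applies → [ə].
/d/ (word-final) fails the environment for rule 2, so it stays [d].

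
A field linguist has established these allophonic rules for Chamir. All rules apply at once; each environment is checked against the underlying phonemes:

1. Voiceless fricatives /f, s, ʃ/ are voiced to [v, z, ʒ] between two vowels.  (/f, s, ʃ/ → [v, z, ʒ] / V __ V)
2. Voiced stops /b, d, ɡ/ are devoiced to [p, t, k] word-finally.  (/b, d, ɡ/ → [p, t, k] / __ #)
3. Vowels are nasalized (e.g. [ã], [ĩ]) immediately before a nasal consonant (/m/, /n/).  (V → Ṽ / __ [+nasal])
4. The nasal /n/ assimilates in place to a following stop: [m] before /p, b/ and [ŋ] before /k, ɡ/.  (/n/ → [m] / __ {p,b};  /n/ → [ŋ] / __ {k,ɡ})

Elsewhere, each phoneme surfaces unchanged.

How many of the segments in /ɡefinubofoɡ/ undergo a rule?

Segments that undergo a rule: /f/ → [v] (rule 1); /i/ → [ĩ] (rule 3); /f/ → [v] (rule 1); /ɡ/ → [k] (rule 2).
All other segments surface unchanged.

4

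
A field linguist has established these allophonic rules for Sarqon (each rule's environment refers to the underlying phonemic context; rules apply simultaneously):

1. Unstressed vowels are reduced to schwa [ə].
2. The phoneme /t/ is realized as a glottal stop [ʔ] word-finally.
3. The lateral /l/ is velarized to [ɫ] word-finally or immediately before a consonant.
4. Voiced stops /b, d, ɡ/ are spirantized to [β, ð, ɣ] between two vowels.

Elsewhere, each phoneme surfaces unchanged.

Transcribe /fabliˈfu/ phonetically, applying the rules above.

[fəbləˈfu]

/f/ (word-initial): no rule targets it → [f].
/a/ (between /f/ and /b/) occurs in an unstressed syllable → [ə] by rule 1.
/b/ (between /a/ and /l/) fails the environment for rule 4, so it stays [b].
/l/ (between /b/ and /i/): rule 3 targets it, but not word-finally or immediately before a consonant → unchanged [l].
Rule 1 applies to /i/ (between /l/ and /f/: in an unstressed syllable) → [ə].
/f/ stays [f].
/u/ (word-final): rule 1 targets it, but not in an unstressed syllable → unchanged [u].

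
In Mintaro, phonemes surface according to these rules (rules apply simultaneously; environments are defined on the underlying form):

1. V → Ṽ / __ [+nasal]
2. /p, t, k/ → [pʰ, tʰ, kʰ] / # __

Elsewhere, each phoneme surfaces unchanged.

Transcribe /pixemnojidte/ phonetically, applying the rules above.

/p/ (word-initial) occurs word-initially → [pʰ] by rule 2.
/i/ — between /p/ and /x/; rule 1 does not apply here → [i].
/x/ (between /i/ and /e/): no rule targets it → [x].
/e/ (between /x/ and /m/) occurs before a nasal consonant → [ẽ] by rule 1.
/m/ (between /e/ and /n/): no rule targets it → [m].
/n/ stays [n].
/o/ (between /n/ and /j/) is in the target of rule 1 but the environment (before a nasal consonant) is not met → [o].
/j/ stays [j].
/i/ (between /j/ and /d/) fails the environment for rule 1, so it stays [i].
/d/ (between /i/ and /t/): no rule targets it → [d].
/t/ (between /d/ and /e/) is in the target of rule 2 but the environment (word-initially) is not met → [t].
/e/ — word-final; rule 1 does not apply here → [e].

[pʰixẽmnojidte]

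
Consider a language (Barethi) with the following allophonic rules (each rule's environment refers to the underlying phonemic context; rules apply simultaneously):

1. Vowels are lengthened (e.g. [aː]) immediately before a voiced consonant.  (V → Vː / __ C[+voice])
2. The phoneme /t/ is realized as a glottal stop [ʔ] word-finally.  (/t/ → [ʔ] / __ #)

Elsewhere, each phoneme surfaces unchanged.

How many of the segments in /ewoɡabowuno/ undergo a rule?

5

Segments that undergo a rule: /e/ → [eː] (rule 1); /o/ → [oː] (rule 1); /a/ → [aː] (rule 1); /o/ → [oː] (rule 1); /u/ → [uː] (rule 1).
All other segments surface unchanged.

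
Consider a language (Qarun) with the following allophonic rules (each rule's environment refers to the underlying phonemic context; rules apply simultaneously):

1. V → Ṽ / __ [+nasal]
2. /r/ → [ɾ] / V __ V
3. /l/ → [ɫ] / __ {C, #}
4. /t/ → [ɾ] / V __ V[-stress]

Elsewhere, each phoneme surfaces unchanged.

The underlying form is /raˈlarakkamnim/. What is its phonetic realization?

[raˈlaɾakkãmnĩm]

/r/ — word-initial; rule 2 does not apply here → [r].
/a/ (between /r/ and /l/) fails the environment for rule 1, so it stays [a].
/l/ — between /a/ and /a/; rule 3 does not apply here → [l].
/a/ (between /l/ and /r/) fails the environment for rule 1, so it stays [a].
/r/ — between /a/ and /a/, between two vowels — surfaces as [ɾ] (rule 2).
/a/ (between /r/ and /k/): rule 1 targets it, but not before a nasal consonant → unchanged [a].
Rule 1 applies to /a/ (between /k/ and /m/: before a nasal consonant) → [ã].
/i/ (between /n/ and /m/) occurs before a nasal consonant → [ĩ] by rule 1.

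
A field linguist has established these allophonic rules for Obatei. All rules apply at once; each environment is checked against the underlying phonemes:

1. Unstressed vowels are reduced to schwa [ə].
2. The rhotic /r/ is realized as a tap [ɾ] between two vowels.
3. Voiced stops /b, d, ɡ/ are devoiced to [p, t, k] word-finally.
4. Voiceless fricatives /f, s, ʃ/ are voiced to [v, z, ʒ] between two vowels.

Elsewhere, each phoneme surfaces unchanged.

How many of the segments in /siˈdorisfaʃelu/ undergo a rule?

7

Segments that undergo a rule: /i/ → [ə] (rule 1); /r/ → [ɾ] (rule 2); /i/ → [ə] (rule 1); /a/ → [ə] (rule 1); /ʃ/ → [ʒ] (rule 4); /e/ → [ə] (rule 1); /u/ → [ə] (rule 1).
All other segments surface unchanged.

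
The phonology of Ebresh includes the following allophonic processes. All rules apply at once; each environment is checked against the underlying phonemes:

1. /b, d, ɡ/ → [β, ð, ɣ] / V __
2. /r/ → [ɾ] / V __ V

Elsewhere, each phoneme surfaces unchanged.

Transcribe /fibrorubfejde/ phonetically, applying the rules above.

/f/ stays [f].
/i/ — not in any rule's target class → [i].
Rule 1 applies to /b/ (between /i/ and /r/: immediately after a vowel) → [β].
/r/ — between /b/ and /o/; rule 2 does not apply here → [r].
/o/ — not in any rule's target class → [o].
/r/ (between /o/ and /u/): between two vowels, so rule 2 applies → [ɾ].
/u/ — not in any rule's target class → [u].
/b/ meets the environment for rule 1 (immediately after a vowel) → [β].
/f/ (between /b/ and /e/): no rule targets it → [f].
/e/ — not in any rule's target class → [e].
/j/ (between /e/ and /d/) is unaffected → [j].
/d/ — between /j/ and /e/; rule 1 does not apply here → [d].
/e/ (word-final): no rule targets it → [e].

[fiβroɾuβfejde]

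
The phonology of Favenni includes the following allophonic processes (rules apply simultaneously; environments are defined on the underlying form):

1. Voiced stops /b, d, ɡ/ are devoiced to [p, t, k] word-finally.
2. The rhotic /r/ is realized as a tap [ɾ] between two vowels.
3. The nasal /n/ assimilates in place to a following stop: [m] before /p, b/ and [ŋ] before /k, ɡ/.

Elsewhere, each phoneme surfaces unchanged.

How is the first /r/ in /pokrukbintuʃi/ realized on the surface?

/r/ — between /k/ and /u/; rule 2 does not apply here → [r].

[r]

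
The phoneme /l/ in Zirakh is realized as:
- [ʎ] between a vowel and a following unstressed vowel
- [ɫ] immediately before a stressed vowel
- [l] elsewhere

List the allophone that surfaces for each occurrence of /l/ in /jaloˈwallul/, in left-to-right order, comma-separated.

[ʎ], [l], [l], [l]

Occurrence 1 (position 3): between a vowel and a following unstressed vowel → [ʎ].
Occurrence 2 (position 7): no conditioning environment matches → elsewhere allophone [l].
Occurrence 3 (position 8): no conditioning environment matches → elsewhere allophone [l].
Occurrence 4 (position 10): no conditioning environment matches → elsewhere allophone [l].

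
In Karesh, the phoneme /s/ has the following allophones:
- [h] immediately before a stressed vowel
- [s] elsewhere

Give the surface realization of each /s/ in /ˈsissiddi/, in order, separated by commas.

Occurrence 1 (position 1): immediately before a stressed vowel → [h].
Occurrence 2 (position 3): no conditioning environment matches → elsewhere allophone [s].
Occurrence 3 (position 4): no conditioning environment matches → elsewhere allophone [s].

[h], [s], [s]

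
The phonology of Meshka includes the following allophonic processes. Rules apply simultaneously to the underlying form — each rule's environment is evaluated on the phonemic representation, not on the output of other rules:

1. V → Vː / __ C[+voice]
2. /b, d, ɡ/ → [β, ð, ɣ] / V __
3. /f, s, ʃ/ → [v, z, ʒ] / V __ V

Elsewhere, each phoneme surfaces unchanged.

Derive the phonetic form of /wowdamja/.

/w/ (word-initial): no rule targets it → [w].
Rule 1 applies to /o/ (between /w/ and /w/: before a voiced consonant) → [oː].
/w/ stays [w].
/d/ (between /w/ and /a/) fails the environment for rule 2, so it stays [d].
Rule 1 applies to /a/ (between /d/ and /m/: before a voiced consonant) → [aː].
/m/ (between /a/ and /j/): no rule targets it → [m].
/j/ (between /m/ and /a/): no rule targets it → [j].
/a/ (word-final) fails the environment for rule 1, so it stays [a].

[woːwdaːmja]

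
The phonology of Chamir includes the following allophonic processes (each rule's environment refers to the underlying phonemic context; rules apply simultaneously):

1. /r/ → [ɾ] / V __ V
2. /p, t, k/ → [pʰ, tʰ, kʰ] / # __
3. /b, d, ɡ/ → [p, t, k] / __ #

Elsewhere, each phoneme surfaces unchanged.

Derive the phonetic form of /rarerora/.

[raɾeɾoɾa]

/r/ (word-initial) fails the environment for rule 1, so it stays [r].
/a/ (between /r/ and /r/) is unaffected → [a].
/r/ meets the environment for rule 1 (between two vowels) → [ɾ].
/e/ (between /r/ and /r/) is unaffected → [e].
/r/ (between /e/ and /o/) occurs between two vowels → [ɾ] by rule 1.
/o/ — not in any rule's target class → [o].
/r/ (between /o/ and /a/) occurs between two vowels → [ɾ] by rule 1.
/a/ stays [a].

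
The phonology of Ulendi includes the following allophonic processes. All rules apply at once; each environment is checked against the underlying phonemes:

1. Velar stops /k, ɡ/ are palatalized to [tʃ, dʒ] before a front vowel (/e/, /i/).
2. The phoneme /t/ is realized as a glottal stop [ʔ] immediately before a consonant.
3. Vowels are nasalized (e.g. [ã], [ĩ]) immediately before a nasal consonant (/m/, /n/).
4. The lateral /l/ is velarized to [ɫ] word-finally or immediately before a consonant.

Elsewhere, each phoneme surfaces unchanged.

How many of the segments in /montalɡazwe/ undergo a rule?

2

Segments that undergo a rule: /o/ → [õ] (rule 3); /l/ → [ɫ] (rule 4).
All other segments surface unchanged.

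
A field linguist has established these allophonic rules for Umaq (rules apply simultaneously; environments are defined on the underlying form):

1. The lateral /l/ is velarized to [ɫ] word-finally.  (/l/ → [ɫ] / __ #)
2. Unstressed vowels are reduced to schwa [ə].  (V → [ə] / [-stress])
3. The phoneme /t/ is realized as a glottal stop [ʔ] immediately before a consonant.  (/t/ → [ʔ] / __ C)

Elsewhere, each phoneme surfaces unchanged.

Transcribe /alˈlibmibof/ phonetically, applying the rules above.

[əlˈlibməbəf]

/a/ (word-initial): in an unstressed syllable, so rule 2 applies → [ə].
/l/ (between /a/ and /l/) is in the target of rule 1 but the environment (word-finally) is not met → [l].
/l/ (between /l/ and /i/) fails the environment for rule 1, so it stays [l].
/i/ (between /l/ and /b/): rule 2 targets it, but not in an unstressed syllable → unchanged [i].
/i/ (between /m/ and /b/): in an unstressed syllable, so rule 2 applies → [ə].
/o/ meets the environment for rule 2 (in an unstressed syllable) → [ə].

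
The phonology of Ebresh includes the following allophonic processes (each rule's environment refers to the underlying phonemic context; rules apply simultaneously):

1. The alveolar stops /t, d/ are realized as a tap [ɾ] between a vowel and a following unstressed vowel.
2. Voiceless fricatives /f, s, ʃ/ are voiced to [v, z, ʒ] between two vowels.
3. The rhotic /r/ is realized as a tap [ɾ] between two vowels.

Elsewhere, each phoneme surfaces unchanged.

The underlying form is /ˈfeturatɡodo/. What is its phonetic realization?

[ˈfeɾuɾatɡoɾo]

/f/ (word-initial) is in the target of rule 2 but the environment (between two vowels) is not met → [f].
/t/ (between /e/ and /u/) occurs between a vowel and a following unstressed vowel → [ɾ] by rule 1.
/r/ — between /u/ and /a/, between two vowels — surfaces as [ɾ] (rule 3).
/t/ (between /a/ and /ɡ/) fails the environment for rule 1, so it stays [t].
/d/ meets the environment for rule 1 (between a vowel and a following unstressed vowel) → [ɾ].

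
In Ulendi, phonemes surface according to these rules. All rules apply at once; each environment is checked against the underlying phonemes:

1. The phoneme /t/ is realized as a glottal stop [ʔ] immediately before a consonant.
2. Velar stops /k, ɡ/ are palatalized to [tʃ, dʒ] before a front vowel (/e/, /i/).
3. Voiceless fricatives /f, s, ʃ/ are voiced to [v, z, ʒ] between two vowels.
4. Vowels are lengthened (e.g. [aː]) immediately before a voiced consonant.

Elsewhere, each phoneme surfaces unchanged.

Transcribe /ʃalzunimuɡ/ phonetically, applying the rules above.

/ʃ/ (word-initial) is in the target of rule 3 but the environment (between two vowels) is not met → [ʃ].
/a/ — between /ʃ/ and /l/, before a voiced consonant — surfaces as [aː] (rule 4).
/l/ stays [l].
/z/ (between /l/ and /u/) is unaffected → [z].
/u/ (between /z/ and /n/) occurs before a voiced consonant → [uː] by rule 4.
/n/ (between /u/ and /i/): no rule targets it → [n].
/i/ (between /n/ and /m/): before a voiced consonant, so rule 4 applies → [iː].
/m/ (between /i/ and /u/): no rule targets it → [m].
/u/ — between /m/ and /ɡ/, before a voiced consonant — surfaces as [uː] (rule 4).
/ɡ/ (word-final): rule 2 targets it, but not before a front vowel → unchanged [ɡ].

[ʃaːlzuːniːmuːɡ]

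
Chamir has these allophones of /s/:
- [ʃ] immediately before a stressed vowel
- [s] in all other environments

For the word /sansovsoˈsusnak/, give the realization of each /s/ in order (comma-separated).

Occurrence 1 (position 1): no conditioning environment matches → elsewhere allophone [s].
Occurrence 2 (position 4): no conditioning environment matches → elsewhere allophone [s].
Occurrence 3 (position 7): no conditioning environment matches → elsewhere allophone [s].
Occurrence 4 (position 9): immediately before a stressed vowel → [ʃ].
Occurrence 5 (position 11): no conditioning environment matches → elsewhere allophone [s].

[s], [s], [s], [ʃ], [s]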